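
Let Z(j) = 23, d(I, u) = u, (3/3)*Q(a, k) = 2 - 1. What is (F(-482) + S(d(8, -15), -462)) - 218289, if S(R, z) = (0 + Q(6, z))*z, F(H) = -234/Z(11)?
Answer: -5031507/23 ≈ -2.1876e+5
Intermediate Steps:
Q(a, k) = 1 (Q(a, k) = 2 - 1 = 1)
F(H) = -234/23
S(R, z) = z (S(R, z) = (0 + 1)*z = 1*z = z)
(F(-482) + S(d(8, -15), -462)) - 218289 = (-234/23 - 462) - 218289 = -10860/23 - 218289 = -5031507/23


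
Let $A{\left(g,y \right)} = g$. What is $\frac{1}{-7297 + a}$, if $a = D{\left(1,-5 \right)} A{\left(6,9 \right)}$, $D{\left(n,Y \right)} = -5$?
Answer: $- \frac{1}{7327} \approx -0.00013648$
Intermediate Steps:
$a = -30$ ($a = \left(-5\right) 6 = -30$)
$\frac{1}{-7297 + a} = \frac{1}{-7297 - 30} = \frac{1}{-7327} = - \frac{1}{7327}$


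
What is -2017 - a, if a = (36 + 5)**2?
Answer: -3698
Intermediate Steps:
a = 1681 (a = 41**2 = 1681)
-2017 - a = -2017 - 1*1681 = -2017 - 1681 = -3698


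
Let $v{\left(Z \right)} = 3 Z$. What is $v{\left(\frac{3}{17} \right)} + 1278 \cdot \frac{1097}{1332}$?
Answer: $\frac{1324745}{1258} \approx 1053.1$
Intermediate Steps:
$v{\left(\frac{3}{17} \right)} + 1278 \cdot \frac{1097}{1332} = 3 \cdot \frac{3}{17} + 1278 \cdot \frac{1097}{1332} = \frac{9}{17} + \frac{77887}{74} = \frac{1324745}{1258}$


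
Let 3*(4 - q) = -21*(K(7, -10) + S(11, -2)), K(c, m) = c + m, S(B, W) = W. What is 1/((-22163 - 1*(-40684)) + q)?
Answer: 1/18490 ≈ 5.4083e-5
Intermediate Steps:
q = -31 (q = 4 - (-7)*((7 - 10) - 2) = 4 - (-7)*(-3 - 2) = 4 - (-7)*(-5) = 4 - ⅓*105 = 4 - 35 = -31)
1/((-22163 - 1*(-40684)) + q) = 1/((-22163 - 1*(-40684)) - 31) = 1/((-22163 + 40684) - 31) = 1/(18521 - 31) = 1/18490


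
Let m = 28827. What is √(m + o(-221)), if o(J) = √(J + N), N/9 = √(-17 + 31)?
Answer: √(28827 + I*√(221 - 9*√14)) ≈ 169.79 + 0.0403*I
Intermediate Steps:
N = 9*√14 (N = 9*√(-17 + 31) = 9*√14 ≈ 33.675)
o(J) = √(J + 9*√14)
√(m + o(-221)) = √(28827 + √(-221 + 9*√14))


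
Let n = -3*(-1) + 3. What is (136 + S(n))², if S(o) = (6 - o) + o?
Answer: 20164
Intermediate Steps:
n = 6 (n = 3 + 3 = 6)
S(o) = 6
(136 + S(n))² = (136 + 6)² = 142² = 20164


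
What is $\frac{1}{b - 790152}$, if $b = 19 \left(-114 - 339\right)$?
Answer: $- \frac{1}{798759} \approx -1.2519 \cdot 10^{-6}$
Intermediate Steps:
$b = -8607$ ($b = 19 \left(-114 - 339\right) = 19 \left(-453\right) = -8607$)
$\frac{1}{b - 790152} = \frac{1}{-8607 - 790152} = \frac{1}{-798759} = - \frac{1}{798759}$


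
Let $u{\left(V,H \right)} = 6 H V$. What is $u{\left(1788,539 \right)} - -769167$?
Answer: $6551559$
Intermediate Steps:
$u{\left(V,H \right)} = 6 H V$
$u{\left(1788,539 \right)} - -769167 = 6 \cdot 539 \cdot 1788 - -769167 = 5782392 + 769167 = 6551559$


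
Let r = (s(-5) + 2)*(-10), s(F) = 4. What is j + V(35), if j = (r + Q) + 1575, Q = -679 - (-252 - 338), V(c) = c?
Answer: 1461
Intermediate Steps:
Q = -89 (Q = -679 - 1*(-590) = -679 + 590 = -89)
r = -60 (r = (4 + 2)*(-10) = 6*(-10) = -60)
j = 1426 (j = (-60 - 89) + 1575 = -149 + 1575 = 1426)
j + V(35) = 1426 + 35 = 1461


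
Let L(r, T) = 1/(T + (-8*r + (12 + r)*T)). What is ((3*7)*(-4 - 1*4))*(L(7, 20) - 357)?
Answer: 2578947/43 ≈ 59976.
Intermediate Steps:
L(r, T) = 1/(T - 8*r + T*(12 + r)) (L(r, T) = 1/(T + (-8*r + T*(12 + r))) = 1/(T - 8*r + T*(12 + r)))
((3*7)*(-4 - 1*4))*(L(7, 20) - 357) = ((3*7)*(-4 - 1*4))*(1/(-8*7 + 13*20 + 20*7) - 357) = (21*(-4 - 4))*(1/(-56 + 260 + 140) - 357) = (21*(-8))*(1/344 - 357) = -168*(1/344 - 357) = -168*(-122807/344) = 2578947/43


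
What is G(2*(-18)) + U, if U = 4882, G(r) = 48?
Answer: 4930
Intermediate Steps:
G(2*(-18)) + U = 48 + 4882 = 4930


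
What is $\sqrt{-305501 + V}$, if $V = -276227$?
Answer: $28 i \sqrt{742} \approx 762.71 i$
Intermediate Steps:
$\sqrt{-305501 + V} = \sqrt{-305501 - 276227} = \sqrt{-581728} = 28 i \sqrt{742}$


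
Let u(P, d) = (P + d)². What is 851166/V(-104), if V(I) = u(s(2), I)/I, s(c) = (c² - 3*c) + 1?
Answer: -9835696/1225 ≈ -8029.1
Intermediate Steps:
s(c) = 1 + c² - 3*c
V(I) = (-1 + I)²/I (V(I) = ((1 + 2² - 3*2) + I)²/I = ((1 + 4 - 6) + I)²/I = (-1 + I)²/I)
851166/V(-104) = 851166/(((-1 - 104)²/(-104))) = 851166/((-1/104*(-105)²)) = 851166/((-1/104*11025)) = 851166/(-11025/104) = 851166*(-104/11025) = -9835696/1225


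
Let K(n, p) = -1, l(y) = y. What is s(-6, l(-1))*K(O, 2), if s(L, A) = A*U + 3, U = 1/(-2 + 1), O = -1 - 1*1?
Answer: -4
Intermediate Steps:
O = -2 (O = -1 - 1 = -2)
U = -1 (U = 1/(-1) = -1)
s(L, A) = 3 - A (s(L, A) = A*(-1) + 3 = -A + 3 = 3 - A)
s(-6, l(-1))*K(O, 2) = (3 - 1*(-1))*(-1) = (3 + 1)*(-1) = 4*(-1) = -4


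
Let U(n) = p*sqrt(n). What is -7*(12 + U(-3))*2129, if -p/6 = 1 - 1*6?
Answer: -178836 - 447090*I*sqrt(3) ≈ -1.7884e+5 - 7.7438e+5*I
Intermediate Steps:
p = 30 (p = -6*(1 - 1*6) = -6*(1 - 6) = -6*(-5) = 30)
U(n) = 30*sqrt(n)
-7*(12 + U(-3))*2129 = -7*(12 + 30*sqrt(-3))*2129 = -7*(12 + 30*(I*sqrt(3)))*2129 = -7*(12 + 30*I*sqrt(3))*2129 = (-84 - 210*I*sqrt(3))*2129 = -178836 - 447090*I*sqrt(3)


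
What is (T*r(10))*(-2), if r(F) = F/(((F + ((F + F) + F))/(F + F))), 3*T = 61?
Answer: -610/3 ≈ -203.33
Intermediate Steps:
T = 61/3 (T = (⅓)*61 = 61/3 ≈ 20.333)
r(F) = F/2 (r(F) = F/(((F + (2*F + F))/((2*F)))) = F/(((F + 3*F)*(1/(2*F)))) = F/(((4*F)*(1/(2*F)))) = F/2)
(T*r(10))*(-2) = (61*((½)*10)/3)*(-2) = ((61/3)*5)*(-2) = (305/3)*(-2) = -610/3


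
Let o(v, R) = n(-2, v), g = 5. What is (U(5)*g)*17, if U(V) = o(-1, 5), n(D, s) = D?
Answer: -170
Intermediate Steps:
o(v, R) = -2
U(V) = -2
(U(5)*g)*17 = -2*5*17 = -10*17 = -170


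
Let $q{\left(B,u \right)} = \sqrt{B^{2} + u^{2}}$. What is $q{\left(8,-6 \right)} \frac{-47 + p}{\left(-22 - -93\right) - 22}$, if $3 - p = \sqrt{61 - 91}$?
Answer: $- \frac{440}{49} - \frac{10 i \sqrt{30}}{49} \approx -8.9796 - 1.1178 i$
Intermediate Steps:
$p = 3 - i \sqrt{30}$ ($p = 3 - \sqrt{61 - 91} = 3 - \sqrt{-30} = 3 - i \sqrt{30} \approx 3.0 - 5.4772 i$)
$q{\left(8,-6 \right)} \frac{-47 + p}{\left(-22 - -93\right) - 22} = \sqrt{8^{2} + \left(-6\right)^{2}} \frac{-47 + \left(3 - i \sqrt{30}\right)}{\left(-22 - -93\right) - 22} = \sqrt{64 + 36} \frac{-44 - i \sqrt{30}}{\left(-22 + 93\right) - 22} = \sqrt{100} \frac{-44 - i \sqrt{30}}{71 - 22} = 10 \frac{-44 - i \sqrt{30}}{49} = 10 \left(-44 - i \sqrt{30}\right) \frac{1}{49} = 10 \left(- \frac{44}{49} - \frac{i \sqrt{30}}{49}\right) = - \frac{440}{49} - \frac{10 i \sqrt{30}}{49}$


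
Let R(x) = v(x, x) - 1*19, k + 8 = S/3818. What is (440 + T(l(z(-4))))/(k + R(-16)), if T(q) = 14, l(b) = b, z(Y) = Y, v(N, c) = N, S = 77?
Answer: -1733372/164097 ≈ -10.563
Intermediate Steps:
k = -30467/3818 (k = -8 + 77/3818 = -30467/3818 ≈ -7.9798)
R(x) = -19 + x (R(x) = x - 1*19 = x - 19 = -19 + x)
(440 + T(l(z(-4))))/(k + R(-16)) = (440 + 14)/(-30467/3818 + (-19 - 16)) = 454/(-30467/3818 - 35) = 454/(-164097/3818) = 454*(-3818/164097) = -1733372/164097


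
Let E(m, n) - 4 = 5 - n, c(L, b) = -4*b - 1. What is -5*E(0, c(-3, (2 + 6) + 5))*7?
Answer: -2170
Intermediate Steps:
c(L, b) = -1 - 4*b
E(m, n) = 9 - n (E(m, n) = 4 + (5 - n) = 9 - n)
-5*E(0, c(-3, (2 + 6) + 5))*7 = -5*(9 - (-1 - 4*((2 + 6) + 5)))*7 = -5*(9 - (-1 - 4*(8 + 5)))*7 = -5*(9 - (-1 - 4*13))*7 = -5*(9 - (-1 - 52))*7 = -5*(9 - 1*(-53))*7 = -5*(9 + 53)*7 = -5*62*7 = -310*7 = -2170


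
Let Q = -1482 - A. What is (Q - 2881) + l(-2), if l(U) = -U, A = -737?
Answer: -3624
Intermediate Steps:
Q = -745 (Q = -1482 - 1*(-737) = -1482 + 737 = -745)
(Q - 2881) + l(-2) = (-745 - 2881) - 1*(-2) = -3626 + 2 = -3624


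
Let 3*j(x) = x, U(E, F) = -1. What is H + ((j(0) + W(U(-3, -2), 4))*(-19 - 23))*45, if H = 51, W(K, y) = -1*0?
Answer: 51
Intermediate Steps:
j(x) = x/3
W(K, y) = 0
H + ((j(0) + W(U(-3, -2), 4))*(-19 - 23))*45 = 51 + (((⅓)*0 + 0)*(-19 - 23))*45 = 51 + ((0 + 0)*(-42))*45 = 51 + (0*(-42))*45 = 51 + 0*45 = 51 + 0 = 51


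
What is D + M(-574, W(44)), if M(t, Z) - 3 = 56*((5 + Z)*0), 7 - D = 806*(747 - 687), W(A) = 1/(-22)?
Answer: -48350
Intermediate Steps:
W(A) = -1/22
D = -48353 (D = 7 - 806*(747 - 687) = 7 - 806*60 = 7 - 1*48360 = 7 - 48360 = -48353)
M(t, Z) = 3 (M(t, Z) = 3 + 56*((5 + Z)*0) = 3 + 56*0 = 3 + 0 = 3)
D + M(-574, W(44)) = -48353 + 3 = -48350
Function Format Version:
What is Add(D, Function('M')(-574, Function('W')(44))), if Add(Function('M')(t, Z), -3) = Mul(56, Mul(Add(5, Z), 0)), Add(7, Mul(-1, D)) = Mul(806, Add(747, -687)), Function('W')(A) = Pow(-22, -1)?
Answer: -48350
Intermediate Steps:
Function('W')(A) = Rational(-1, 22)
D = -48353 (D = Add(7, Mul(-1, Mul(806, Add(747, -687)))) = Add(7, Mul(-1, Mul(806, 60))) = Add(7, Mul(-1, 48360)) = Add(7, -48360) = -48353)
Function('M')(t, Z) = 3 (Function('M')(t, Z) = Add(3, Mul(56, Mul(Add(5, Z), 0))) = Add(3, Mul(56, 0)) = Add(3, 0) = 3)
Add(D, Function('M')(-574, Function('W')(44))) = Add(-48353, 3) = -48350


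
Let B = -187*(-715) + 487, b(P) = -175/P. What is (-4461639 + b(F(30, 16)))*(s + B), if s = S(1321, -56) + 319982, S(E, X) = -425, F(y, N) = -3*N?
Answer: -97174203855253/48 ≈ -2.0245e+12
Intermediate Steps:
B = 134192 (B = 133705 + 487 = 134192)
s = 319557 (s = -425 + 319982 = 319557)
(-4461639 + b(F(30, 16)))*(s + B) = (-4461639 - 175/((-3*16)))*(319557 + 134192) = (-4461639 - 175/(-48))*453749 = (-4461639 - 175*(-1/48))*453749 = (-4461639 + 175/48)*453749 = -214158497/48*453749 = -97174203855253/48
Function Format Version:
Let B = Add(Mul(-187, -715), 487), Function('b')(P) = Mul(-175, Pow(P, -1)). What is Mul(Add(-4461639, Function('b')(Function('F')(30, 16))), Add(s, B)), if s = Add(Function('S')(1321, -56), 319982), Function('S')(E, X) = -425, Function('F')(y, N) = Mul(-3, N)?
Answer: Rational(-97174203855253, 48) ≈ -2.0245e+12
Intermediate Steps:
B = 134192 (B = Add(133705, 487) = 134192)
s = 319557 (s = Add(-425, 319982) = 319557)
Mul(Add(-4461639, Function('b')(Function('F')(30, 16))), Add(s, B)) = Mul(Add(-4461639, Mul(-175, Pow(Mul(-3, 16), -1))), Add(319557, 134192)) = Mul(Add(-4461639, Mul(-175, Pow(-48, -1))), 453749) = Mul(Add(-4461639, Mul(-175, Rational(-1, 48))), 453749) = Mul(Add(-4461639, Rational(175, 48)), 453749) = Mul(Rational(-214158497, 48), 453749) = Rational(-97174203855253, 48)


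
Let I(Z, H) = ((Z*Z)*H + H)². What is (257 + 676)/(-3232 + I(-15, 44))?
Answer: 311/32959968 ≈ 9.4357e-6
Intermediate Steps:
I(Z, H) = (H + H*Z²)² (I(Z, H) = (Z²*H + H)² = (H*Z² + H)² = (H + H*Z²)²)
(257 + 676)/(-3232 + I(-15, 44)) = (257 + 676)/(-3232 + 44²*(1 + (-15)²)²) = 933/(-3232 + 1936*(1 + 225)²) = 933/(-3232 + 1936*226²) = 933/(-3232 + 1936*51076) = 933/(-3232 + 98883136) = 933/98879904 = 933*(1/98879904) = 311/32959968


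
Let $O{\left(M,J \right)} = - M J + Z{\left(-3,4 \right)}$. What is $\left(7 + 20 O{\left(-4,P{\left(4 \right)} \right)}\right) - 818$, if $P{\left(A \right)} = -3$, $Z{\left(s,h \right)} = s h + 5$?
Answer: $-1191$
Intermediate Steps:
$Z{\left(s,h \right)} = 5 + h s$ ($Z{\left(s,h \right)} = h s + 5 = 5 + h s$)
$O{\left(M,J \right)} = -7 - J M$ ($O{\left(M,J \right)} = - M J + \left(5 + 4 \left(-3\right)\right) = - J M + \left(5 - 12\right) = - J M - 7 = -7 - J M$)
$\left(7 + 20 O{\left(-4,P{\left(4 \right)} \right)}\right) - 818 = \left(7 + 20 \left(-7 - \left(-3\right) \left(-4\right)\right)\right) - 818 = \left(7 + 20 \left(-7 - 12\right)\right) - 818 = \left(7 + 20 \left(-19\right)\right) - 818 = \left(7 - 380\right) - 818 = -373 - 818 = -1191$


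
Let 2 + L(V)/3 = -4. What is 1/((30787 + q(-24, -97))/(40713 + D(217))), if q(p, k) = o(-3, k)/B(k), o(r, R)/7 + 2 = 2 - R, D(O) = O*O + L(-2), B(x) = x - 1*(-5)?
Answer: 8076128/2831725 ≈ 2.8520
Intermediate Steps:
L(V) = -18 (L(V) = -6 + 3*(-4) = -6 - 12 = -18)
B(x) = 5 + x (B(x) = x + 5 = 5 + x)
D(O) = -18 + O² (D(O) = O*O - 18 = O² - 18 = -18 + O²)
o(r, R) = -7*R (o(r, R) = -14 + 7*(2 - R) = -14 + (14 - 7*R) = -7*R)
q(p, k) = -7*k/(5 + k) (q(p, k) = (-7*k)/(5 + k) = -7*k/(5 + k))
1/((30787 + q(-24, -97))/(40713 + D(217))) = 1/((30787 - 7*(-97)/(5 - 97))/(40713 + (-18 + 217²))) = 1/((30787 - 7*(-97)/(-92))/(40713 + (-18 + 47089))) = 1/((30787 - 7*(-97)*(-1/92))/(40713 + 47071)) = 1/((30787 - 679/92)/87784) = 1/((2831725/92)*(1/87784)) = 1/(2831725/8076128) = 8076128/2831725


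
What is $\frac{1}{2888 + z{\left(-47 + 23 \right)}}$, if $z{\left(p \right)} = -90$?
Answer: $\frac{1}{2798} \approx 0.0003574$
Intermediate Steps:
$\frac{1}{2888 + z{\left(-47 + 23 \right)}} = \frac{1}{2888 - 90} = \frac{1}{2798}$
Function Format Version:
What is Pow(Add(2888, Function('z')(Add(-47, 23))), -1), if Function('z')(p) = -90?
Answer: Rational(1, 2798) ≈ 0.00035740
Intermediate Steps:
Pow(Add(2888, Function('z')(Add(-47, 23))), -1) = Pow(Add(2888, -90), -1) = Pow(2798, -1) = Rational(1, 2798)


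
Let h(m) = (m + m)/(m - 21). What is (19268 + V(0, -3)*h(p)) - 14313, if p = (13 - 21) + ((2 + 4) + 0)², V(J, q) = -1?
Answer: 4947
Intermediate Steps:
p = 28 (p = -8 + (6 + 0)² = -8 + 6² = -8 + 36 = 28)
h(m) = 2*m/(-21 + m) (h(m) = (2*m)/(-21 + m) = 2*m/(-21 + m))
(19268 + V(0, -3)*h(p)) - 14313 = (19268 - 2*28/(-21 + 28)) - 14313 = (19268 - 2*28/7) - 14313 = (19268 - 1*8) - 14313 = (19268 - 8) - 14313 = 19260 - 14313 = 4947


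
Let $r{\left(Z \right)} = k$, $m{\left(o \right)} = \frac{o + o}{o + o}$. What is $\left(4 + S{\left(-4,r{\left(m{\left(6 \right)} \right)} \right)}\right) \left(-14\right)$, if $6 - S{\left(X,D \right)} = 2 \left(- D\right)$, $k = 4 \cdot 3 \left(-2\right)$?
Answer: $532$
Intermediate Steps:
$k = -24$ ($k = 12 \left(-2\right) = -24$)
$m{\left(o \right)} = 1$ ($m{\left(o \right)} = \frac{2 o}{2 o} = 2 o \frac{1}{2 o} = 1$)
$r{\left(Z \right)} = -24$
$S{\left(X,D \right)} = 6 + 2 D$ ($S{\left(X,D \right)} = 6 - 2 \left(- D\right) = 6 - - 2 D = 6 + 2 D$)
$\left(4 + S{\left(-4,r{\left(m{\left(6 \right)} \right)} \right)}\right) \left(-14\right) = \left(4 + \left(6 + 2 \left(-24\right)\right)\right) \left(-14\right) = \left(4 + \left(6 - 48\right)\right) \left(-14\right) = \left(4 - 42\right) \left(-14\right) = \left(-38\right) \left(-14\right) = 532$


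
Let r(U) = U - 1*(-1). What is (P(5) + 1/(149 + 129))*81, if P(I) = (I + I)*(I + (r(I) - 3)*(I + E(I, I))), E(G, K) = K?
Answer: 7881381/278 ≈ 28350.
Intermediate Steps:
r(U) = 1 + U (r(U) = U + 1 = 1 + U)
P(I) = 2*I*(I + 2*I*(-2 + I)) (P(I) = (I + I)*(I + ((1 + I) - 3)*(I + I)) = (2*I)*(I + (-2 + I)*(2*I)) = (2*I)*(I + 2*I*(-2 + I)) = 2*I*(I + 2*I*(-2 + I)))
(P(5) + 1/(149 + 129))*81 = (5²*(-6 + 4*5) + 1/(149 + 129))*81 = (25*(-6 + 20) + 1/278)*81 = (25*14 + 1/278)*81 = (350 + 1/278)*81 = (97301/278)*81 = 7881381/278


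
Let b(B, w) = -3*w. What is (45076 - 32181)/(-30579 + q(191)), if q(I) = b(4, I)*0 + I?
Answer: -12895/30388 ≈ -0.42435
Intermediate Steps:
q(I) = I (q(I) = -3*I*0 + I = 0 + I = I)
(45076 - 32181)/(-30579 + q(191)) = (45076 - 32181)/(-30579 + 191) = 12895/(-30388) = 12895*(-1/30388) = -12895/30388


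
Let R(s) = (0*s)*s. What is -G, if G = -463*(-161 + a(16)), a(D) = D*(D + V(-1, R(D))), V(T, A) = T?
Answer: 36577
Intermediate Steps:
R(s) = 0 (R(s) = 0*s = 0)
a(D) = D*(-1 + D) (a(D) = D*(D - 1) = D*(-1 + D))
G = -36577 (G = -463*(-161 + 16*(-1 + 16)) = -463*(-161 + 16*15) = -463*(-161 + 240) = -463*79 = -36577)
-G = -1*(-36577) = 36577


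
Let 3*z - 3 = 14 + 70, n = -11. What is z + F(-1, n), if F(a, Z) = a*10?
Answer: 19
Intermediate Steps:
F(a, Z) = 10*a
z = 29 (z = 1 + (14 + 70)/3 = 1 + (⅓)*84 = 1 + 28 = 29)
z + F(-1, n) = 29 + 10*(-1) = 29 - 10 = 19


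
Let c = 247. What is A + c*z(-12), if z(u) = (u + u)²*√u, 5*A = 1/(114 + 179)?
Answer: 1/1465 + 284544*I*√3 ≈ 0.00068259 + 4.9284e+5*I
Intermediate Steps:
A = 1/1465 (A = 1/(5*(114 + 179)) = (⅕)/293 = (⅕)*(1/293) = 1/1465 ≈ 0.00068259)
z(u) = 4*u^(5/2) (z(u) = (2*u)²*√u = (4*u²)*√u = 4*u^(5/2))
A + c*z(-12) = 1/1465 + 247*(4*(-12)^(5/2)) = 1/1465 + 247*(4*(288*I*√3)) = 1/1465 + 247*(1152*I*√3) = 1/1465 + 284544*I*√3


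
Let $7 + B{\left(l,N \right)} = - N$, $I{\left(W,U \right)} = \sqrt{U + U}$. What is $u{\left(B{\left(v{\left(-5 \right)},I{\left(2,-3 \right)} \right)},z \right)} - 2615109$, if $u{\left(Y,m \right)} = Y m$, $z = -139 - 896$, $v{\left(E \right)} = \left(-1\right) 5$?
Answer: $-2607864 + 1035 i \sqrt{6} \approx -2.6079 \cdot 10^{6} + 2535.2 i$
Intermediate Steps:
$I{\left(W,U \right)} = \sqrt{2} \sqrt{U}$ ($I{\left(W,U \right)} = \sqrt{2 U} = \sqrt{2} \sqrt{U}$)
$v{\left(E \right)} = -5$
$B{\left(l,N \right)} = -7 - N$
$z = -1035$
$u{\left(B{\left(v{\left(-5 \right)},I{\left(2,-3 \right)} \right)},z \right)} - 2615109 = \left(-7 - \sqrt{2} \sqrt{-3}\right) \left(-1035\right) - 2615109 = \left(-7 - \sqrt{2} i \sqrt{3}\right) \left(-1035\right) - 2615109 = \left(-7 - i \sqrt{6}\right) \left(-1035\right) - 2615109 = \left(7245 + 1035 i \sqrt{6}\right) - 2615109 = -2607864 + 1035 i \sqrt{6}$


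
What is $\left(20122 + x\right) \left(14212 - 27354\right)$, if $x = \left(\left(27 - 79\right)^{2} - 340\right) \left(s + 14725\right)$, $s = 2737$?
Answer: $-542768411180$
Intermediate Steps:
$x = 41280168$ ($x = \left(\left(27 - 79\right)^{2} - 340\right) \left(2737 + 14725\right) = \left(\left(-52\right)^{2} - 340\right) 17462 = \left(2704 - 340\right) 17462 = 2364 \cdot 17462 = 41280168$)
$\left(20122 + x\right) \left(14212 - 27354\right) = \left(20122 + 41280168\right) \left(14212 - 27354\right) = 41300290 \left(14212 - 27354\right) = 41300290 \left(-13142\right) = -542768411180$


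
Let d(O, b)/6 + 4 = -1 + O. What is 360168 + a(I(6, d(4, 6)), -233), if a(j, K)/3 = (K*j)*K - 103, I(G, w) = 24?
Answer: 4268667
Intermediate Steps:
d(O, b) = -30 + 6*O (d(O, b) = -24 + 6*(-1 + O) = -24 + (-6 + 6*O) = -30 + 6*O)
a(j, K) = -309 + 3*j*K**2 (a(j, K) = 3*((K*j)*K - 103) = 3*(j*K**2 - 103) = 3*(-103 + j*K**2) = -309 + 3*j*K**2)
360168 + a(I(6, d(4, 6)), -233) = 360168 + (-309 + 3*24*(-233)**2) = 360168 + (-309 + 3*24*54289) = 360168 + (-309 + 3908808) = 360168 + 3908499 = 4268667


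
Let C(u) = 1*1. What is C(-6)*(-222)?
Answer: -222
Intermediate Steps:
C(u) = 1
C(-6)*(-222) = 1*(-222) = -222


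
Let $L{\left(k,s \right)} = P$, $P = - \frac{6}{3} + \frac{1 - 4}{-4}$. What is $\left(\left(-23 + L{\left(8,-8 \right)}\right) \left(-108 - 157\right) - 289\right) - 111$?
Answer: $\frac{24105}{4} \approx 6026.3$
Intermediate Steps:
$P = - \frac{5}{4}$ ($P = \left(-6\right) \frac{1}{3} + \left(1 - 4\right) \left(- \frac{1}{4}\right) = -2 - - \frac{3}{4} = -2 + \frac{3}{4} = - \frac{5}{4} \approx -1.25$)
$L{\left(k,s \right)} = - \frac{5}{4}$
$\left(\left(-23 + L{\left(8,-8 \right)}\right) \left(-108 - 157\right) - 289\right) - 111 = \left(\left(-23 - \frac{5}{4}\right) \left(-108 - 157\right) - 289\right) - 111 = \left(\left(- \frac{97}{4}\right) \left(-265\right) - 289\right) - 111 = \left(\frac{25705}{4} - 289\right) - 111 = \frac{24549}{4} - 111 = \frac{24105}{4}$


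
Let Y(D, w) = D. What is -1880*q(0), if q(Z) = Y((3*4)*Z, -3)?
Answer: 0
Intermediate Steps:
q(Z) = 12*Z (q(Z) = (3*4)*Z = 12*Z)
-1880*q(0) = -22560*0 = -1880*0 = 0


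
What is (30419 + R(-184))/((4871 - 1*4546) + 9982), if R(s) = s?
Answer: 30235/10307 ≈ 2.9334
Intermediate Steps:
(30419 + R(-184))/((4871 - 1*4546) + 9982) = (30419 - 184)/((4871 - 1*4546) + 9982) = 30235/((4871 - 4546) + 9982) = 30235/(325 + 9982) = 30235/10307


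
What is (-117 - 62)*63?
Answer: -11277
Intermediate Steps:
(-117 - 62)*63 = -179*63 = -11277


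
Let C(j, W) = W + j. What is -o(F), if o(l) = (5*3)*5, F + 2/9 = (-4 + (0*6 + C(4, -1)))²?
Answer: -75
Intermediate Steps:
F = 7/9 (F = -2/9 + (-4 + (0*6 + (-1 + 4)))² = -2/9 + (-4 + (0 + 3))² = -2/9 + (-4 + 3)² = -2/9 + (-1)² = -2/9 + 1 = 7/9 ≈ 0.77778)
o(l) = 75 (o(l) = 15*5 = 75)
-o(F) = -1*75 = -75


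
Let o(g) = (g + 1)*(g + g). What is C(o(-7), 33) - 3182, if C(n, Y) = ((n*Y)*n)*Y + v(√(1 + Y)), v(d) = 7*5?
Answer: 7680837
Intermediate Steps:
o(g) = 2*g*(1 + g) (o(g) = (1 + g)*(2*g) = 2*g*(1 + g))
v(d) = 35
C(n, Y) = 35 + Y²*n² (C(n, Y) = ((n*Y)*n)*Y + 35 = ((Y*n)*n)*Y + 35 = (Y*n²)*Y + 35 = Y²*n² + 35 = 35 + Y²*n²)
C(o(-7), 33) - 3182 = (35 + 33²*(2*(-7)*(1 - 7))²) - 3182 = (35 + 1089*(2*(-7)*(-6))²) - 3182 = (35 + 1089*84²) - 3182 = (35 + 1089*7056) - 3182 = (35 + 7683984) - 3182 = 7684019 - 3182 = 7680837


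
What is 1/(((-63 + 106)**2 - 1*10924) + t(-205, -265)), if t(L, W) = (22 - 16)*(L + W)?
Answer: -1/11895 ≈ -8.4069e-5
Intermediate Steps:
t(L, W) = 6*L + 6*W (t(L, W) = 6*(L + W) = 6*L + 6*W)
1/(((-63 + 106)**2 - 1*10924) + t(-205, -265)) = 1/(((-63 + 106)**2 - 1*10924) + (6*(-205) + 6*(-265))) = 1/((43**2 - 10924) + (-1230 - 1590)) = 1/((1849 - 10924) - 2820) = 1/(-9075 - 2820) = 1/(-11895) = -1/11895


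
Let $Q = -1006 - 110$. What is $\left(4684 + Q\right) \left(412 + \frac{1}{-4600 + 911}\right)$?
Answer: $\frac{5422885456}{3689} \approx 1.47 \cdot 10^{6}$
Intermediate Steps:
$Q = -1116$
$\left(4684 + Q\right) \left(412 + \frac{1}{-4600 + 911}\right) = \left(4684 - 1116\right) \left(412 + \frac{1}{-4600 + 911}\right) = 3568 \left(412 + \frac{1}{-3689}\right) = 3568 \left(412 - \frac{1}{3689}\right) = 3568 \cdot \frac{1519867}{3689} = \frac{5422885456}{3689}$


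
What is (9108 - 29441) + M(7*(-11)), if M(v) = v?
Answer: -20410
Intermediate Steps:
(9108 - 29441) + M(7*(-11)) = (9108 - 29441) + 7*(-11) = -20333 - 77 = -20410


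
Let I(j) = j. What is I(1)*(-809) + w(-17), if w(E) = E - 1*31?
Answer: -857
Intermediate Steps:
w(E) = -31 + E (w(E) = E - 31 = -31 + E)
I(1)*(-809) + w(-17) = 1*(-809) + (-31 - 17) = -809 - 48 = -857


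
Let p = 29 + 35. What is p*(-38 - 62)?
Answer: -6400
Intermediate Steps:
p = 64
p*(-38 - 62) = 64*(-38 - 62) = 64*(-100) = -6400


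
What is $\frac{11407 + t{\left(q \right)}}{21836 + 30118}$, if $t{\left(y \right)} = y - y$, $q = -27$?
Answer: $\frac{11407}{51954} \approx 0.21956$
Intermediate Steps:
$t{\left(y \right)} = 0$
$\frac{11407 + t{\left(q \right)}}{21836 + 30118} = \frac{11407 + 0}{21836 + 30118} = \frac{11407}{51954}$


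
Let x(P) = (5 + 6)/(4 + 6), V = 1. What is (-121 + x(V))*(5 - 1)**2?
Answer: -9592/5 ≈ -1918.4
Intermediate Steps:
x(P) = 11/10
(-121 + x(V))*(5 - 1)**2 = (-121 + 11/10)*(5 - 1)**2 = -1199/10*4**2 = -1199/10*16 = -9592/5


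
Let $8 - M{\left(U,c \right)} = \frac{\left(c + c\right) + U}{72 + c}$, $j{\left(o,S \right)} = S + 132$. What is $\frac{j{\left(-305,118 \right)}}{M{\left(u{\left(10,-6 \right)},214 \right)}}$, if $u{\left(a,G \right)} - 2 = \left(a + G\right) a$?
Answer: $\frac{35750}{909} \approx 39.329$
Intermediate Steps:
$u{\left(a,G \right)} = 2 + a \left(G + a\right)$ ($u{\left(a,G \right)} = 2 + \left(a + G\right) a = 2 + \left(G + a\right) a = 2 + a \left(G + a\right)$)
$j{\left(o,S \right)} = 132 + S$
$M{\left(U,c \right)} = 8 - \frac{U + 2 c}{72 + c}$ ($M{\left(U,c \right)} = 8 - \frac{\left(c + c\right) + U}{72 + c} = 8 - \frac{2 c + U}{72 + c} = 8 - \frac{U + 2 c}{72 + c}$)
$\frac{j{\left(-305,118 \right)}}{M{\left(u{\left(10,-6 \right)},214 \right)}} = \frac{132 + 118}{\frac{1}{72 + 214} \left(576 - \left(2 + 10^{2} - 60\right) + 6 \cdot 214\right)} = \frac{250}{\frac{1}{286} \left(576 - \left(2 + 100 - 60\right) + 1284\right)} = \frac{250}{\frac{1}{286} \left(576 - 42 + 1284\right)} = \frac{250}{\frac{1}{286} \cdot 1818} = \frac{250}{\frac{909}{143}} = 250 \cdot \frac{143}{909} = \frac{35750}{909}$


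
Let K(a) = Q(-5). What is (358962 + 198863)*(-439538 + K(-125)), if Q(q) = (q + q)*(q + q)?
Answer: -245129502350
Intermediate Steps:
Q(q) = 4*q² (Q(q) = (2*q)*(2*q) = 4*q²)
K(a) = 100 (K(a) = 4*(-5)² = 4*25 = 100)
(358962 + 198863)*(-439538 + K(-125)) = (358962 + 198863)*(-439538 + 100) = 557825*(-439438) = -245129502350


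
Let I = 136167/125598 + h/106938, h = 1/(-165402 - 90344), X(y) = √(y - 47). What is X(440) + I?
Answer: 620671103147053/572495900002884 + √393 ≈ 20.908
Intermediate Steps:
X(y) = √(-47 + y)
h = -1/255746 (h = 1/(-255746) = -1/255746 ≈ -3.9101e-6)
I = 620671103147053/572495900002884 (I = 136167/125598 - 1/255746/106938 = 136167*(1/125598) - 1/255746*1/106938 = 45389/41866 - 1/27348965748 = 620671103147053/572495900002884 ≈ 1.0841)
X(440) + I = √(-47 + 440) + 620671103147053/572495900002884 = √393 + 620671103147053/572495900002884 = 620671103147053/572495900002884 + √393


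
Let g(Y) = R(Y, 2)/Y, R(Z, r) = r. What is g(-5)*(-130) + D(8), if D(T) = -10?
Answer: 42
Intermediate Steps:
g(Y) = 2/Y
g(-5)*(-130) + D(8) = (2/(-5))*(-130) - 10 = (2*(-⅕))*(-130) - 10 = -⅖*(-130) - 10 = 52 - 10 = 42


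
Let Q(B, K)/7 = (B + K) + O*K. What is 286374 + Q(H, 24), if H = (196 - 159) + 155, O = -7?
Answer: 286710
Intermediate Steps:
H = 192 (H = 37 + 155 = 192)
Q(B, K) = -42*K + 7*B (Q(B, K) = 7*((B + K) - 7*K) = 7*(B - 6*K) = -42*K + 7*B)
286374 + Q(H, 24) = 286374 + (-42*24 + 7*192) = 286374 + (-1008 + 1344) = 286374 + 336 = 286710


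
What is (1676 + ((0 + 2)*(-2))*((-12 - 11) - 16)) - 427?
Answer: 1405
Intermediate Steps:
(1676 + ((0 + 2)*(-2))*((-12 - 11) - 16)) - 427 = (1676 + (2*(-2))*(-23 - 16)) - 427 = (1676 - 4*(-39)) - 427 = (1676 + 156) - 427 = 1832 - 427 = 1405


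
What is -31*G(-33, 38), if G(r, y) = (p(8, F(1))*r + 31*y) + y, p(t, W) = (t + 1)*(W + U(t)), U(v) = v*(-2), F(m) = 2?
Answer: -166594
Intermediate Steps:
U(v) = -2*v
p(t, W) = (1 + t)*(W - 2*t) (p(t, W) = (t + 1)*(W - 2*t) = (1 + t)*(W - 2*t))
G(r, y) = -126*r + 32*y (G(r, y) = ((2 - 2*8 - 2*8**2 + 2*8)*r + 31*y) + y = ((2 - 16 - 2*64 + 16)*r + 31*y) + y = ((2 - 16 - 128 + 16)*r + 31*y) + y = (-126*r + 31*y) + y = -126*r + 32*y)
-31*G(-33, 38) = -31*(-126*(-33) + 32*38) = -31*(4158 + 1216) = -31*5374 = -166594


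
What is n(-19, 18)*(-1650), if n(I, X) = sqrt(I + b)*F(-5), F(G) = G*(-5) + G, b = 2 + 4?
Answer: -33000*I*sqrt(13) ≈ -1.1898e+5*I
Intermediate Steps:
b = 6
F(G) = -4*G (F(G) = -5*G + G = -4*G)
n(I, X) = 20*sqrt(6 + I) (n(I, X) = sqrt(I + 6)*(-4*(-5)) = sqrt(6 + I)*20 = 20*sqrt(6 + I))
n(-19, 18)*(-1650) = (20*sqrt(6 - 19))*(-1650) = (20*sqrt(-13))*(-1650) = (20*(I*sqrt(13)))*(-1650) = (20*I*sqrt(13))*(-1650) = -33000*I*sqrt(13)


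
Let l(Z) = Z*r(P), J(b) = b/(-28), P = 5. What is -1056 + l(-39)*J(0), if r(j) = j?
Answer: -1056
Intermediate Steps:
J(b) = -b/28 (J(b) = b*(-1/28) = -b/28)
l(Z) = 5*Z (l(Z) = Z*5 = 5*Z)
-1056 + l(-39)*J(0) = -1056 + (5*(-39))*(-1/28*0) = -1056 - 195*0 = -1056 + 0 = -1056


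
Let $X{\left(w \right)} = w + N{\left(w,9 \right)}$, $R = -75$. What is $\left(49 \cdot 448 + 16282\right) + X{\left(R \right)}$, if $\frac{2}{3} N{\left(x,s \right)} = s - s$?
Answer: $38159$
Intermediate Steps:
$N{\left(x,s \right)} = 0$ ($N{\left(x,s \right)} = \frac{3 \left(s - s\right)}{2} = \frac{3}{2} \cdot 0 = 0$)
$X{\left(w \right)} = w$ ($X{\left(w \right)} = w + 0 = w$)
$\left(49 \cdot 448 + 16282\right) + X{\left(R \right)} = \left(49 \cdot 448 + 16282\right) - 75 = \left(21952 + 16282\right) - 75 = 38234 - 75 = 38159$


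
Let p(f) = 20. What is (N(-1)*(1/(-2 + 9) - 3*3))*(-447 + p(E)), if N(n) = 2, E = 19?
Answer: 7564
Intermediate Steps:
(N(-1)*(1/(-2 + 9) - 3*3))*(-447 + p(E)) = (2*(1/(-2 + 9) - 3*3))*(-447 + 20) = (2*(1/7 - 9))*(-427) = (2*(⅐ - 9))*(-427) = (2*(-62/7))*(-427) = -124/7*(-427) = 7564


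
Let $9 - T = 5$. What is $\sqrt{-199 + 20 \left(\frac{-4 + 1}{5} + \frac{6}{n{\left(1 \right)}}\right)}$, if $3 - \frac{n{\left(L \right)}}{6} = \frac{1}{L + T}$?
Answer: $\frac{i \sqrt{9989}}{7} \approx 14.278 i$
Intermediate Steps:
$T = 4$ ($T = 9 - 5 = 4$)
$n{\left(L \right)} = 18 - \frac{6}{4 + L}$ ($n{\left(L \right)} = 18 - \frac{6}{L + 4} = 18 - \frac{6}{4 + L}$)
$\sqrt{-199 + 20 \left(\frac{-4 + 1}{5} + \frac{6}{n{\left(1 \right)}}\right)} = \sqrt{-199 + 20 \left(\frac{-4 + 1}{5} + \frac{6}{6 \frac{1}{4 + 1} \left(11 + 3 \cdot 1\right)}\right)} = \sqrt{-199 + 20 \left(\left(-3\right) \frac{1}{5} + \frac{6}{6 \cdot \frac{1}{5} \left(11 + 3\right)}\right)} = \sqrt{-199 + 20 \left(- \frac{3}{5} + \frac{6}{6 \cdot \frac{1}{5} \cdot 14}\right)} = \sqrt{-199 + 20 \left(- \frac{3}{5} + \frac{6}{\frac{84}{5}}\right)} = \sqrt{-199 + 20 \left(- \frac{3}{5} + 6 \cdot \frac{5}{84}\right)} = \sqrt{-199 + 20 \left(- \frac{3}{5} + \frac{5}{14}\right)} = \sqrt{-199 + 20 \left(- \frac{17}{70}\right)} = \sqrt{-199 - \frac{34}{7}} = \sqrt{- \frac{1427}{7}} = \frac{i \sqrt{9989}}{7}$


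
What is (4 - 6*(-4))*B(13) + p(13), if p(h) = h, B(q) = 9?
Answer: 265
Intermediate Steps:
(4 - 6*(-4))*B(13) + p(13) = (4 - 6*(-4))*9 + 13 = (4 + 24)*9 + 13 = 28*9 + 13 = 252 + 13 = 265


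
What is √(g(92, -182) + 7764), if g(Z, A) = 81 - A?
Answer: √8027 ≈ 89.594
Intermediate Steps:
√(g(92, -182) + 7764) = √((81 - 1*(-182)) + 7764) = √((81 + 182) + 7764) = √(263 + 7764) = √8027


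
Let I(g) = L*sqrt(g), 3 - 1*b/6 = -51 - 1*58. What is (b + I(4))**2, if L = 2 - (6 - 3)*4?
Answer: 425104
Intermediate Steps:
L = -10 (L = 2 - 3*4 = 2 - 1*12 = 2 - 12 = -10)
b = 672 (b = 18 - 6*(-51 - 1*58) = 18 - 6*(-51 - 58) = 18 - 6*(-109) = 18 + 654 = 672)
I(g) = -10*sqrt(g)
(b + I(4))**2 = (672 - 10*sqrt(4))**2 = (672 - 10*2)**2 = (672 - 20)**2 = 652**2 = 425104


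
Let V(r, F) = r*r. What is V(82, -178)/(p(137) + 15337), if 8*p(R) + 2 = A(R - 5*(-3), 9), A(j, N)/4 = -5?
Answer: 26896/61337 ≈ 0.43850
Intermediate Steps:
V(r, F) = r²
A(j, N) = -20 (A(j, N) = 4*(-5) = -20)
p(R) = -11/4 (p(R) = -¼ + (⅛)*(-20) = -¼ - 5/2 = -11/4)
V(82, -178)/(p(137) + 15337) = 82²/(-11/4 + 15337) = 6724/(61337/4) = 6724*(4/61337) = 26896/61337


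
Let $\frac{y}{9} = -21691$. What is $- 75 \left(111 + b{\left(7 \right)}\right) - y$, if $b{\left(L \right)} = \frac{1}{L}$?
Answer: $\frac{1308183}{7} \approx 1.8688 \cdot 10^{5}$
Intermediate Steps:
$y = -195219$ ($y = 9 \left(-21691\right) = -195219$)
$- 75 \left(111 + b{\left(7 \right)}\right) - y = - 75 \left(111 + \frac{1}{7}\right) - -195219 = - 75 \left(111 + \frac{1}{7}\right) + 195219 = \left(-75\right) \frac{778}{7} + 195219 = - \frac{58350}{7} + 195219 = \frac{1308183}{7}$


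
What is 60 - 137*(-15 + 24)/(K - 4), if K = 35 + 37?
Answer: 2847/68 ≈ 41.868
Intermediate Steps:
K = 72
60 - 137*(-15 + 24)/(K - 4) = 60 - 137*(-15 + 24)/(72 - 4) = 60 - 1233/68 = 2847/68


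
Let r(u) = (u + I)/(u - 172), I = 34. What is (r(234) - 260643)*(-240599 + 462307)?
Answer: -1791356076692/31 ≈ -5.7786e+10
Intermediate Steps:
r(u) = (34 + u)/(-172 + u) (r(u) = (u + 34)/(u - 172) = (34 + u)/(-172 + u))
(r(234) - 260643)*(-240599 + 462307) = ((34 + 234)/(-172 + 234) - 260643)*(-240599 + 462307) = (268/62 - 260643)*221708 = ((1/62)*268 - 260643)*221708 = (134/31 - 260643)*221708 = -8079799/31*221708 = -1791356076692/31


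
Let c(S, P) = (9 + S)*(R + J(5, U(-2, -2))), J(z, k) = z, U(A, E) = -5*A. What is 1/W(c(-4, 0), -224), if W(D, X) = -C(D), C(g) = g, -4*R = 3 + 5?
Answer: -1/15 ≈ -0.066667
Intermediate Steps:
R = -2 (R = -(3 + 5)/4 = -1/4*8 = -2)
c(S, P) = 27 + 3*S (c(S, P) = (9 + S)*(-2 + 5) = (9 + S)*3 = 27 + 3*S)
W(D, X) = -D
1/W(c(-4, 0), -224) = 1/(-(27 + 3*(-4))) = 1/(-(27 - 12)) = 1/(-1*15) = 1/(-15) = -1/15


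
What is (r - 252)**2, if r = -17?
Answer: 72361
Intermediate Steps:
(r - 252)**2 = (-17 - 252)**2 = (-269)**2 = 72361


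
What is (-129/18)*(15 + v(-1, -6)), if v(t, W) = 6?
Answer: -301/2 ≈ -150.50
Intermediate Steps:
(-129/18)*(15 + v(-1, -6)) = (-129/18)*(15 + 6) = -129*1/18*21 = -43/6*21 = -301/2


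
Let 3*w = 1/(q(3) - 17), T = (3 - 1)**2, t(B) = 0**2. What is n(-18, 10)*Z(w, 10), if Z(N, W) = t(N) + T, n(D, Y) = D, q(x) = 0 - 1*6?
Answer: -72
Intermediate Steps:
t(B) = 0
q(x) = -6 (q(x) = 0 - 6 = -6)
T = 4 (T = 2**2 = 4)
w = -1/69 (w = 1/(3*(-6 - 17)) = (1/3)/(-23) = (1/3)*(-1/23) = -1/69 ≈ -0.014493)
Z(N, W) = 4 (Z(N, W) = 0 + 4 = 4)
n(-18, 10)*Z(w, 10) = -18*4 = -72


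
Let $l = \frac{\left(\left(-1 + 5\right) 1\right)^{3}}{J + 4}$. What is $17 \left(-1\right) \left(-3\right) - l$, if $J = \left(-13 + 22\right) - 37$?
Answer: $\frac{161}{3} \approx 53.667$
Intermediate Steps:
$J = -28$ ($J = 9 - 37 = -28$)
$l = - \frac{8}{3}$ ($l = \frac{\left(\left(-1 + 5\right) 1\right)^{3}}{-28 + 4} = \frac{\left(4 \cdot 1\right)^{3}}{-24} = 4^{3} \left(- \frac{1}{24}\right) = 64 \left(- \frac{1}{24}\right) = - \frac{8}{3} \approx -2.6667$)
$17 \left(-1\right) \left(-3\right) - l = 17 \left(-1\right) \left(-3\right) - - \frac{8}{3} = \left(-17\right) \left(-3\right) + \frac{8}{3} = 51 + \frac{8}{3} = \frac{161}{3}$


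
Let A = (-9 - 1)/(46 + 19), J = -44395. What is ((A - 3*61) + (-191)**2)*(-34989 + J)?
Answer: -37459086848/13 ≈ -2.8815e+9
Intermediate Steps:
A = -2/13 (A = -10/65 = -10*1/65 = -2/13 ≈ -0.15385)
((A - 3*61) + (-191)**2)*(-34989 + J) = ((-2/13 - 3*61) + (-191)**2)*(-34989 - 44395) = ((-2/13 - 183) + 36481)*(-79384) = (-2381/13 + 36481)*(-79384) = (471872/13)*(-79384) = -37459086848/13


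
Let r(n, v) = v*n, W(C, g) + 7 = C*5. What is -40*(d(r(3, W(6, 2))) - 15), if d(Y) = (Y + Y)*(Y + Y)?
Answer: -761160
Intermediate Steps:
W(C, g) = -7 + 5*C (W(C, g) = -7 + C*5 = -7 + 5*C)
r(n, v) = n*v
d(Y) = 4*Y**2 (d(Y) = (2*Y)*(2*Y) = 4*Y**2)
-40*(d(r(3, W(6, 2))) - 15) = -40*(4*(3*(-7 + 5*6))**2 - 15) = -40*(4*(3*(-7 + 30))**2 - 15) = -40*(4*(3*23)**2 - 15) = -40*(4*69**2 - 15) = -40*(4*4761 - 15) = -40*(19044 - 15) = -40*19029 = -761160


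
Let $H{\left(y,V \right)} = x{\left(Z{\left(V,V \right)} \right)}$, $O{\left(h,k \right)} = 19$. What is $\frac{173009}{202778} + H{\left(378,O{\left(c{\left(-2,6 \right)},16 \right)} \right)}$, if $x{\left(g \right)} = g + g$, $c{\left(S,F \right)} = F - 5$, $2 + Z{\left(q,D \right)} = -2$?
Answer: $- \frac{1449215}{202778} \approx -7.1468$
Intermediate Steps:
$Z{\left(q,D \right)} = -4$ ($Z{\left(q,D \right)} = -2 - 2 = -4$)
$c{\left(S,F \right)} = -5 + F$
$x{\left(g \right)} = 2 g$
$H{\left(y,V \right)} = -8$ ($H{\left(y,V \right)} = 2 \left(-4\right) = -8$)
$\frac{173009}{202778} + H{\left(378,O{\left(c{\left(-2,6 \right)},16 \right)} \right)} = \frac{173009}{202778} - 8 = - \frac{1449215}{202778}$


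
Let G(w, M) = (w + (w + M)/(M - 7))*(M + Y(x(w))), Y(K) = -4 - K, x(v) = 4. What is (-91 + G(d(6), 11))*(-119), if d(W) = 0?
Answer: 39389/4 ≈ 9847.3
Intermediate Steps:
G(w, M) = (-8 + M)*(w + (M + w)/(-7 + M)) (G(w, M) = (w + (w + M)/(M - 7))*(M + (-4 - 1*4)) = (w + (M + w)/(-7 + M))*(M + (-4 - 4)) = (w + (M + w)/(-7 + M))*(M - 8) = (w + (M + w)/(-7 + M))*(-8 + M) = (-8 + M)*(w + (M + w)/(-7 + M)))
(-91 + G(d(6), 11))*(-119) = (-91 + (11² - 8*11 + 48*0 + 0*11² - 14*11*0)/(-7 + 11))*(-119) = (-91 + (121 - 88 + 0 + 0*121 + 0)/4)*(-119) = (-91 + (121 - 88 + 0 + 0 + 0)/4)*(-119) = (-91 + (¼)*33)*(-119) = (-91 + 33/4)*(-119) = -331/4*(-119) = 39389/4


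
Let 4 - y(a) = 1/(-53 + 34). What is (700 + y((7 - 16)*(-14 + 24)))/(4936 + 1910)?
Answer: 637/6194 ≈ 0.10284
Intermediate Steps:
y(a) = 77/19 (y(a) = 4 - 1/(-53 + 34) = 4 - 1/(-19) = 4 - 1*(-1/19) = 4 + 1/19 = 77/19)
(700 + y((7 - 16)*(-14 + 24)))/(4936 + 1910) = (700 + 77/19)/(4936 + 1910) = (13377/19)/6846 = (13377/19)*(1/6846) = 637/6194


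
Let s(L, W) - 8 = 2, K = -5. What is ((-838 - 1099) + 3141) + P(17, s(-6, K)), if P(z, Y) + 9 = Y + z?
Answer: 1222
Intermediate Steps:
s(L, W) = 10 (s(L, W) = 8 + 2 = 10)
P(z, Y) = -9 + Y + z (P(z, Y) = -9 + (Y + z) = -9 + Y + z)
((-838 - 1099) + 3141) + P(17, s(-6, K)) = ((-838 - 1099) + 3141) + (-9 + 10 + 17) = (-1937 + 3141) + 18 = 1204 + 18 = 1222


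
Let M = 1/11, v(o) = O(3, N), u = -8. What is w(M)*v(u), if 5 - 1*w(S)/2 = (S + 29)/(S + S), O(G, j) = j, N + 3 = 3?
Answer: 0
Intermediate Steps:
N = 0 (N = -3 + 3 = 0)
v(o) = 0
M = 1/11 ≈ 0.090909
w(S) = 10 - (29 + S)/S (w(S) = 10 - 2*(S + 29)/(S + S) = 10 - 2*(29 + S)/(2*S) = 10 - 2*(29 + S)*1/(2*S) = 10 - (29 + S)/S)
w(M)*v(u) = (9 - 29/1/11)*0 = (9 - 29*11)*0 = (9 - 319)*0 = -310*0 = 0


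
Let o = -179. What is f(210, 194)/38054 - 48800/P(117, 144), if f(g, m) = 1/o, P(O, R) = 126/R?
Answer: -2659274406407/47681662 ≈ -55771.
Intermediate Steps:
f(g, m) = -1/179 (f(g, m) = 1/(-179) = -1/179)
f(210, 194)/38054 - 48800/P(117, 144) = -1/179/38054 - 48800/(126/144) = -1/179*1/38054 - 48800/(126*(1/144)) = -1/6811666 - 48800/7/8 = -1/6811666 - 48800*8/7 = -1/6811666 - 390400/7 = -2659274406407/47681662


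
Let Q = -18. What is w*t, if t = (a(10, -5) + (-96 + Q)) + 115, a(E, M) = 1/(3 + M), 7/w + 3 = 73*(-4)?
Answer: -7/590 ≈ -0.011864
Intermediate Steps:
w = -7/295 (w = 7/(-3 + 73*(-4)) = 7/(-3 - 292) = 7/(-295) = 7*(-1/295) = -7/295 ≈ -0.023729)
t = ½ (t = (1/(3 - 5) + (-96 - 18)) + 115 = (1/(-2) - 114) + 115 = (-½ - 114) + 115 = -229/2 + 115 = ½ ≈ 0.50000)
w*t = -7/295*½ = -7/590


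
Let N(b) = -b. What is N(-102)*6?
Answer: 612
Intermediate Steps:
N(-102)*6 = -1*(-102)*6 = 102*6 = 612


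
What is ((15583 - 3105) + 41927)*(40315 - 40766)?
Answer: -24536655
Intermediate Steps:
((15583 - 3105) + 41927)*(40315 - 40766) = (12478 + 41927)*(-451) = 54405*(-451) = -24536655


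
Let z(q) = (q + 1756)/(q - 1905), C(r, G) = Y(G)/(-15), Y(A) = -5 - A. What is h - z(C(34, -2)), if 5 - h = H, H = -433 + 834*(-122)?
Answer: 973228245/9524 ≈ 1.0219e+5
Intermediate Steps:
H = -102181 (H = -433 - 101748 = -102181)
h = 102186 (h = 5 - 1*(-102181) = 5 + 102181 = 102186)
C(r, G) = ⅓ + G/15 (C(r, G) = (-5 - G)/(-15) = (-5 - G)*(-1/15) = ⅓ + G/15)
z(q) = (1756 + q)/(-1905 + q)
h - z(C(34, -2)) = 102186 - (1756 + (⅓ + (1/15)*(-2)))/(-1905 + (⅓ + (1/15)*(-2))) = 102186 - (1756 + (⅓ - 2/15))/(-1905 + (⅓ - 2/15)) = 102186 - (1756 + ⅕)/(-1905 + ⅕) = 102186 - 8781/((-9524/5)*5) = 102186 - (-5)*8781/(9524*5) = 102186 - 1*(-8781/9524) = 102186 + 8781/9524 = 973228245/9524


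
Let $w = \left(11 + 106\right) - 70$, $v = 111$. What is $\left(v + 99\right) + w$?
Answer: $257$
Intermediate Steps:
$w = 47$ ($w = 117 - 70 = 47$)
$\left(v + 99\right) + w = \left(111 + 99\right) + 47 = 210 + 47 = 257$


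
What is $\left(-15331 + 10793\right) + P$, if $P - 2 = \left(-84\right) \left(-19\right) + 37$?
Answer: $-2903$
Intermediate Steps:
$P = 1635$ ($P = 2 + \left(\left(-84\right) \left(-19\right) + 37\right) = 2 + \left(1596 + 37\right) = 2 + 1633 = 1635$)
$\left(-15331 + 10793\right) + P = \left(-15331 + 10793\right) + 1635 = -4538 + 1635 = -2903$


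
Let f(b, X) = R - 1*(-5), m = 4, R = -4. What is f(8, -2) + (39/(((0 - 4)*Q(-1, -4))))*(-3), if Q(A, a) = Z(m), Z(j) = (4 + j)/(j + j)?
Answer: 121/4 ≈ 30.250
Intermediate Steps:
Z(j) = (4 + j)/(2*j) (Z(j) = (4 + j)/((2*j)) = (4 + j)*(1/(2*j)) = (4 + j)/(2*j))
Q(A, a) = 1 (Q(A, a) = (1/2)*(4 + 4)/4 = (1/2)*(1/4)*8 = 1)
f(b, X) = 1 (f(b, X) = -4 - 1*(-5) = -4 + 5 = 1)
f(8, -2) + (39/(((0 - 4)*Q(-1, -4))))*(-3) = 1 + (39/(((0 - 4)*1)))*(-3) = 1 + (39/((-4*1)))*(-3) = 1 + (39/(-4))*(-3) = 1 + (39*(-1/4))*(-3) = 1 - 39/4*(-3) = 1 + 117/4 = 121/4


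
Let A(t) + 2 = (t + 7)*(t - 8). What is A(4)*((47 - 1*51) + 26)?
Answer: -1012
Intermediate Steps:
A(t) = -2 + (-8 + t)*(7 + t) (A(t) = -2 + (t + 7)*(t - 8) = -2 + (7 + t)*(-8 + t) = -2 + (-8 + t)*(7 + t))
A(4)*((47 - 1*51) + 26) = (-58 + 4² - 1*4)*((47 - 1*51) + 26) = (-58 + 16 - 4)*((47 - 51) + 26) = -46*(-4 + 26) = -46*22 = -1012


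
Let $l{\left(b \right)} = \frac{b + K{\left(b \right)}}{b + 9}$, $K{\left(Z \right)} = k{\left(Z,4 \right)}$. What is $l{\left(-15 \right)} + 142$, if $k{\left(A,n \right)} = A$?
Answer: $147$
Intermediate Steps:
$K{\left(Z \right)} = Z$
$l{\left(b \right)} = \frac{2 b}{9 + b}$ ($l{\left(b \right)} = \frac{b + b}{b + 9} = \frac{2 b}{9 + b}$)
$l{\left(-15 \right)} + 142 = 2 \left(-15\right) \frac{1}{9 - 15} + 142 = 2 \left(-15\right) \frac{1}{-6} + 142 = 2 \left(-15\right) \left(- \frac{1}{6}\right) + 142 = 5 + 142 = 147$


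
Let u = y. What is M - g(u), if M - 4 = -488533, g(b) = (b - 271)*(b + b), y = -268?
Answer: -777433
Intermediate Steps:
u = -268
g(b) = 2*b*(-271 + b) (g(b) = (-271 + b)*(2*b) = 2*b*(-271 + b))
M = -488529 (M = 4 - 488533 = -488529)
M - g(u) = -488529 - 2*(-268)*(-271 - 268) = -488529 - 2*(-268)*(-539) = -488529 - 1*288904 = -488529 - 288904 = -777433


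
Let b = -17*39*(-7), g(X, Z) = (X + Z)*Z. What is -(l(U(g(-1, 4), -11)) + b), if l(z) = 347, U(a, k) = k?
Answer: -4988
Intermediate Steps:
g(X, Z) = Z*(X + Z)
b = 4641 (b = -663*(-7) = 4641)
-(l(U(g(-1, 4), -11)) + b) = -(347 + 4641) = -1*4988 = -4988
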